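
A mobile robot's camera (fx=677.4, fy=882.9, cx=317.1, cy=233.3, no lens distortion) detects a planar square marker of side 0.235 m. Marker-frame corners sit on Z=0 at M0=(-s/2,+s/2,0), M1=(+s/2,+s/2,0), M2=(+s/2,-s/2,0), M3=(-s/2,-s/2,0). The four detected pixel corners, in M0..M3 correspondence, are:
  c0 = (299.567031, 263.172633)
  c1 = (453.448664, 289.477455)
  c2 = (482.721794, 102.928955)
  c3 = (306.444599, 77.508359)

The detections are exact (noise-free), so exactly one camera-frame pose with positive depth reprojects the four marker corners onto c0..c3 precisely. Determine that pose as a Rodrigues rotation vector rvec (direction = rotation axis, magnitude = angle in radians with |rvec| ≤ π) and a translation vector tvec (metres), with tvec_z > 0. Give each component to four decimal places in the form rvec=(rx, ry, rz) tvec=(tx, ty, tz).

Intrinsics K: fx=677.4, fy=882.9, cx=317.1, cy=233.3
Marker side s = 0.235 m; corners in marker frame (Z=0):
  M0 = (-0.1175, +0.1175, 0)
  M1 = (+0.1175, +0.1175, 0)
  M2 = (+0.1175, -0.1175, 0)
  M3 = (-0.1175, -0.1175, 0)
Detected image corners:
  c0 = (299.567031, 263.172633) px
  c1 = (453.448664, 289.477455) px
  c2 = (482.721794, 102.928955) px
  c3 = (306.444599, 77.508359) px
Planar DLT: solve 8×8 A·h = b for H (H[2,2]=1):
  H  [+661.14886 +142.03611 +383.98443]
  H  [+92.04673 +895.73753 +189.31512]
  H  [-0.09894 +0.56647 +1.00000]
B = K⁻¹H; ‖b₁‖=1.035345, ‖b₂‖=1.035345; λ = 2/(‖b₁‖+‖b₂‖) = 0.965862, sign → tz>0 ⇒ λ=+0.965862
r₁ = λ·B[:,0] = (+0.98742,+0.12595,-0.09556); r₂ = λ·B[:,1] = (-0.05360,+0.83533,+0.54713)
r₃ = r₁×r₂ = (+0.14873,-0.53513,+0.83158); SVD([r₁ r₂ r₃]) → R = UVᵀ:
  R  [+0.98742 -0.05360 +0.14873]
  R  [+0.12595 +0.83533 -0.53513]
  R  [-0.09556 +0.54713 +0.83158]
t = (+0.09537, -0.04812, +0.96586) m
tr R = 2.654331; θ = arccos((tr R − 1)/2) = 0.596752 rad = 34.191°
axis k = ((R−Rᵀ)₃₂, (R−Rᵀ)₁₃, (R−Rᵀ)₂₁) / (2 sinθ) = (+0.962930, +0.217360, +0.159749)
rvec = θ·k = (+0.574630, +0.129710, +0.095331)

rvec=(0.5746, 0.1297, 0.0953) tvec=(0.0954, -0.0481, 0.9659)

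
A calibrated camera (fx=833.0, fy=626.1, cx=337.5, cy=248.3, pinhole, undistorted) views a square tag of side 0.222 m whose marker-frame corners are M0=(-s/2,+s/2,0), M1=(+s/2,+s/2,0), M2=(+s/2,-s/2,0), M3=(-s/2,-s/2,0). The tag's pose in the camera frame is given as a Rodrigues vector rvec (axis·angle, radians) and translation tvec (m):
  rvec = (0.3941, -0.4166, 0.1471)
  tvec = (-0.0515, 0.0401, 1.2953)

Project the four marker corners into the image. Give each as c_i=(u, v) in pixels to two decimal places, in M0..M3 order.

c0=(223.40, 314.01) c1=(352.43, 315.50) c2=(384.27, 221.98) c3=(249.61, 213.18)

Intrinsics K: fx=833.0, fy=626.1, cx=337.5, cy=248.3
Marker side s = 0.222 m; corners in marker frame (Z=0):
  M0 = (-0.1110, +0.1110, 0)
  M1 = (+0.1110, +0.1110, 0)
  M2 = (+0.1110, -0.1110, 0)
  M3 = (-0.1110, -0.1110, 0)
rvec = (0.3941, -0.4166, 0.1471), |rvec| = θ = 0.59204 rad = 33.921°
Rodrigues: sinθ=0.55805, 1−cosθ=0.17019; R = I + sinθ·[k]× + (1−cosθ)·[k]×²:
    [+0.90522 -0.21838 -0.36454]
    [+0.05893 +0.91408 -0.40123]
    [+0.42084 +0.34172 +0.84031]
t = (-0.0515, 0.0401, 1.2953) m
M0: Pc = R·M0+t = (-0.17622, +0.13502, +1.28652); u = 833.0·(-0.17622)/1.28652 + 337.5 = 223.4008, v = 626.1·(+0.13502)/1.28652 + 248.3 = 314.0096
M1: Pc = R·M1+t = (+0.02474, +0.14810, +1.37994); u = 833.0·(+0.02474)/1.37994 + 337.5 = 352.4340, v = 626.1·(+0.14810)/1.37994 + 248.3 = 315.4971
M2: Pc = R·M2+t = (+0.07322, -0.05482, +1.30408); u = 833.0·(+0.07322)/1.30408 + 337.5 = 384.2699, v = 626.1·(-0.05482)/1.30408 + 248.3 = 221.9801
M3: Pc = R·M3+t = (-0.12774, -0.06790, +1.21066); u = 833.0·(-0.12774)/1.21066 + 337.5 = 249.6079, v = 626.1·(-0.06790)/1.21066 + 248.3 = 213.1827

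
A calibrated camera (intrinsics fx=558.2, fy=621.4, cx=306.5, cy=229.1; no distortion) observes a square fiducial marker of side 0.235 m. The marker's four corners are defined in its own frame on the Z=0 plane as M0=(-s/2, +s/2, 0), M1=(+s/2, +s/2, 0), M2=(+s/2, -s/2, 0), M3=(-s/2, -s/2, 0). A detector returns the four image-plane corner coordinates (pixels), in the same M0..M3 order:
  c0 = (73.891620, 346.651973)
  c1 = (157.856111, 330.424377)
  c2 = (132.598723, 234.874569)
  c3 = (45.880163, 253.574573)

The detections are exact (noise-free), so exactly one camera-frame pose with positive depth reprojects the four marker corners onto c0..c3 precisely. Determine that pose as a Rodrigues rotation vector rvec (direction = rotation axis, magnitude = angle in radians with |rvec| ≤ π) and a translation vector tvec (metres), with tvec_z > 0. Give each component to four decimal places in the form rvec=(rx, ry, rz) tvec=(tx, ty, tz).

Intrinsics K: fx=558.2, fy=621.4, cx=306.5, cy=229.1
Marker side s = 0.235 m; corners in marker frame (Z=0):
  M0 = (-0.1175, +0.1175, 0)
  M1 = (+0.1175, +0.1175, 0)
  M2 = (+0.1175, -0.1175, 0)
  M3 = (-0.1175, -0.1175, 0)
Detected image corners:
  c0 = (73.891620, 346.651973) px
  c1 = (157.856111, 330.424377) px
  c2 = (132.598723, 234.874569) px
  c3 = (45.880163, 253.574573) px
Planar DLT: solve 8×8 A·h = b for H (H[2,2]=1):
  H  [+354.69331 +130.08351 +102.40308]
  H  [-97.93746 +448.70190 +292.36661]
  H  [-0.08142 +0.16273 +1.00000]
B = K⁻¹H; ‖b₁‖=0.696767, ‖b₂‖=0.696767; λ = 2/(‖b₁‖+‖b₂‖) = 1.435200, sign → tz>0 ⇒ λ=+1.435200
r₁ = λ·B[:,0] = (+0.97612,-0.18312,-0.11685); r₂ = λ·B[:,1] = (+0.20622,+0.95022,+0.23356)
r₃ = r₁×r₂ = (+0.06827,-0.25208,+0.96530); SVD([r₁ r₂ r₃]) → R = UVᵀ:
  R  [+0.97612 +0.20622 +0.06827]
  R  [-0.18312 +0.95022 -0.25208]
  R  [-0.11685 +0.23356 +0.96530]
t = (-0.52476, +0.14612, +1.43520) m
tr R = 2.891642; θ = arccos((tr R − 1)/2) = 0.330682 rad = 18.947°
axis k = ((R−Rᵀ)₃₂, (R−Rᵀ)₁₃, (R−Rᵀ)₂₁) / (2 sinθ) = (+0.747844, +0.285074, -0.599551)
rvec = θ·k = (+0.247299, +0.094269, -0.198261)

rvec=(0.2473, 0.0943, -0.1983) tvec=(-0.5248, 0.1461, 1.4352)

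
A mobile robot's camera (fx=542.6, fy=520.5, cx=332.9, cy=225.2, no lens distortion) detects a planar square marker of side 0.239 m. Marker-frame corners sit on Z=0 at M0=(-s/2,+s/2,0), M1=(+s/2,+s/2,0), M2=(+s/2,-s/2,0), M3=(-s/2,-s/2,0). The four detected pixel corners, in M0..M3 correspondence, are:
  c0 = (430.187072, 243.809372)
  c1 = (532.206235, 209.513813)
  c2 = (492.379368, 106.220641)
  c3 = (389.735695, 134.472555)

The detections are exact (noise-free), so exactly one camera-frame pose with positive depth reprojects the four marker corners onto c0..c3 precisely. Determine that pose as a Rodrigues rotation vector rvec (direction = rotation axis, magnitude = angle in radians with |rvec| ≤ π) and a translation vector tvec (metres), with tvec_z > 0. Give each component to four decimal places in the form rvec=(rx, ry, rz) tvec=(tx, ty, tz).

Intrinsics K: fx=542.6, fy=520.5, cx=332.9, cy=225.2
Marker side s = 0.239 m; corners in marker frame (Z=0):
  M0 = (-0.1195, +0.1195, 0)
  M1 = (+0.1195, +0.1195, 0)
  M2 = (+0.1195, -0.1195, 0)
  M3 = (-0.1195, -0.1195, 0)
Detected image corners:
  c0 = (430.187072, 243.809372) px
  c1 = (532.206235, 209.513813) px
  c2 = (492.379368, 106.220641) px
  c3 = (389.735695, 134.472555) px
Planar DLT: solve 8×8 A·h = b for H (H[2,2]=1):
  H  [+529.61361 +139.89741 +462.32642]
  H  [-92.59306 +433.95953 +172.70712]
  H  [+0.21998 -0.06075 +1.00000]
B = K⁻¹H; ‖b₁‖=0.911269, ‖b₂‖=0.911269; λ = 2/(‖b₁‖+‖b₂‖) = 1.097371, sign → tz>0 ⇒ λ=+1.097371
r₁ = λ·B[:,0] = (+0.92300,-0.29966,+0.24140); r₂ = λ·B[:,1] = (+0.32384,+0.94376,-0.06667)
r₃ = r₁×r₂ = (-0.20785,+0.13971,+0.96813); SVD([r₁ r₂ r₃]) → R = UVᵀ:
  R  [+0.92300 +0.32384 -0.20785]
  R  [-0.29966 +0.94376 +0.13971]
  R  [+0.24140 -0.06667 +0.96813]
t = (+0.26176, -0.11067, +1.09737) m
tr R = 2.834895; θ = arccos((tr R − 1)/2) = 0.409179 rad = 23.444°
axis k = ((R−Rᵀ)₃₂, (R−Rᵀ)₁₃, (R−Rᵀ)₂₁) / (2 sinθ) = (-0.259359, -0.564586, -0.783566)
rvec = θ·k = (-0.106124, -0.231017, -0.320619)

rvec=(-0.1061, -0.2310, -0.3206) tvec=(0.2618, -0.1107, 1.0974)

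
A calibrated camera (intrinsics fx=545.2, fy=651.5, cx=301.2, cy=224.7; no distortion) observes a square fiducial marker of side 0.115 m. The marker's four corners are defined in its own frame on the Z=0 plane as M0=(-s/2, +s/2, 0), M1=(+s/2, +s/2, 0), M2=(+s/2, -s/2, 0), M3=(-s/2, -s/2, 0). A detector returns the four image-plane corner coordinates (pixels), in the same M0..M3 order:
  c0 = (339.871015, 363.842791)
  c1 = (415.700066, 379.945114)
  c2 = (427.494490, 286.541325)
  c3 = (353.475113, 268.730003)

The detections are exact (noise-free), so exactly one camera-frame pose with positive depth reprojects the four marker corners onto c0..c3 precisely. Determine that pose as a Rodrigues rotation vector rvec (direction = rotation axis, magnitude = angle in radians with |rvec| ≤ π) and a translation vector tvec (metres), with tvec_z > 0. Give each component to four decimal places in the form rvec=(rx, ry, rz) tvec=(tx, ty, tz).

rvec=(-0.1265, -0.1644, 0.1944) tvec=(0.1210, 0.1210, 0.7909)

Intrinsics K: fx=545.2, fy=651.5, cx=301.2, cy=224.7
Marker side s = 0.115 m; corners in marker frame (Z=0):
  M0 = (-0.0575, +0.0575, 0)
  M1 = (+0.0575, +0.0575, 0)
  M2 = (+0.0575, -0.0575, 0)
  M3 = (-0.0575, -0.0575, 0)
Detected image corners:
  c0 = (339.871015, 363.842791) px
  c1 = (415.700066, 379.945114) px
  c2 = (427.494490, 286.541325) px
  c3 = (353.475113, 268.730003) px
Planar DLT: solve 8×8 A·h = b for H (H[2,2]=1):
  H  [+724.29016 -178.67361 +384.60866]
  H  [+209.12208 +761.78617 +324.37522]
  H  [+0.18966 -0.17788 +1.00000]
B = K⁻¹H; ‖b₁‖=1.264414, ‖b₂‖=1.264414; λ = 2/(‖b₁‖+‖b₂‖) = 0.790880, sign → tz>0 ⇒ λ=+0.790880
r₁ = λ·B[:,0] = (+0.96780,+0.20213,+0.15000); r₂ = λ·B[:,1] = (-0.18147,+0.97328,-0.14068)
r₃ = r₁×r₂ = (-0.17443,+0.10893,+0.97863); SVD([r₁ r₂ r₃]) → R = UVᵀ:
  R  [+0.96780 -0.18147 -0.17443]
  R  [+0.20213 +0.97328 +0.10893]
  R  [+0.15000 -0.14068 +0.97863]
t = (+0.12099, +0.12100, +0.79088) m
tr R = 2.919712; θ = arccos((tr R − 1)/2) = 0.284308 rad = 16.290°
axis k = ((R−Rᵀ)₃₂, (R−Rᵀ)₁₃, (R−Rᵀ)₂₁) / (2 sinθ) = (-0.444963, -0.578316, +0.683782)
rvec = θ·k = (-0.126507, -0.164420, +0.194405)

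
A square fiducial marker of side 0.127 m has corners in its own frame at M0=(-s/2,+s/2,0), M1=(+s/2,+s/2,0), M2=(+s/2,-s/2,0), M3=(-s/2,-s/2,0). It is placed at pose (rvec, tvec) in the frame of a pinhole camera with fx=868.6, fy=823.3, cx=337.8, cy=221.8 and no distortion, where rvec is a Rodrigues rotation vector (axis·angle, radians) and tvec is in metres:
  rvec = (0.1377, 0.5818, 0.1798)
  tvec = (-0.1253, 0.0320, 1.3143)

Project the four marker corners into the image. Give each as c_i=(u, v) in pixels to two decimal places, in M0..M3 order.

Intrinsics K: fx=868.6, fy=823.3, cx=337.8, cy=221.8
Marker side s = 0.127 m; corners in marker frame (Z=0):
  M0 = (-0.0635, +0.0635, 0)
  M1 = (+0.0635, +0.0635, 0)
  M2 = (+0.0635, -0.0635, 0)
  M3 = (-0.0635, -0.0635, 0)
rvec = (0.1377, 0.5818, 0.1798), |rvec| = θ = 0.62432 rad = 35.771°
Rodrigues: sinθ=0.58455, 1−cosθ=0.18864; R = I + sinθ·[k]× + (1−cosθ)·[k]×²:
    [+0.82054 -0.12957 +0.55672]
    [+0.20712 +0.97518 -0.07830]
    [-0.53275 +0.17955 +0.82700]
t = (-0.1253, 0.0320, 1.3143) m
M0: Pc = R·M0+t = (-0.18563, +0.08077, +1.35953); u = 868.6·(-0.18563)/1.35953 + 337.8 = 219.2005, v = 823.3·(+0.08077)/1.35953 + 221.8 = 270.7135
M1: Pc = R·M1+t = (-0.08142, +0.10708, +1.29187); u = 868.6·(-0.08142)/1.29187 + 337.8 = 283.0540, v = 823.3·(+0.10708)/1.29187 + 221.8 = 290.0385
M2: Pc = R·M2+t = (-0.06497, -0.01677, +1.26907); u = 868.6·(-0.06497)/1.26907 + 337.8 = 293.3333, v = 823.3·(-0.01677)/1.26907 + 221.8 = 210.9194
M3: Pc = R·M3+t = (-0.16918, -0.04308, +1.33673); u = 868.6·(-0.16918)/1.33673 + 337.8 = 227.8701, v = 823.3·(-0.04308)/1.33673 + 221.8 = 195.2693

c0=(219.20, 270.71) c1=(283.05, 290.04) c2=(293.33, 210.92) c3=(227.87, 195.27)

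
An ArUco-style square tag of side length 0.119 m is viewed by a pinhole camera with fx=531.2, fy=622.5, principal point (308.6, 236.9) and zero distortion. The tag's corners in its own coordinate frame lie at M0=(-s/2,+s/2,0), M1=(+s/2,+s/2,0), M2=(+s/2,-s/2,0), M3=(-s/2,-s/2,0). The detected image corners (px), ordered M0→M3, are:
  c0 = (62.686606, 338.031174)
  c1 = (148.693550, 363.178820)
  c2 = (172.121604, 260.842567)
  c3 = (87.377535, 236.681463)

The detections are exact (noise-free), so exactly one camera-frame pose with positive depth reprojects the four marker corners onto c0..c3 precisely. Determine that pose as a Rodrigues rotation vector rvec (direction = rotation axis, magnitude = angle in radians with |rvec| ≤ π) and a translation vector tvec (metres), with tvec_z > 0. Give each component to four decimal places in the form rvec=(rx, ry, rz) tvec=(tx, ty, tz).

rvec=(-0.1017, 0.0224, 0.2368) tvec=(-0.2554, 0.0711, 0.7105)

Intrinsics K: fx=531.2, fy=622.5, cx=308.6, cy=236.9
Marker side s = 0.119 m; corners in marker frame (Z=0):
  M0 = (-0.0595, +0.0595, 0)
  M1 = (+0.0595, +0.0595, 0)
  M2 = (+0.0595, -0.0595, 0)
  M3 = (-0.0595, -0.0595, 0)
Detected image corners:
  c0 = (62.686606, 338.031174) px
  c1 = (148.693550, 363.178820) px
  c2 = (172.121604, 260.842567) px
  c3 = (87.377535, 236.681463) px
Planar DLT: solve 8×8 A·h = b for H (H[2,2]=1):
  H  [+711.74315 -218.42214 +117.69648]
  H  [+192.75060 +814.50347 +299.23065]
  H  [-0.04803 -0.13784 +1.00000]
B = K⁻¹H; ‖b₁‖=1.407363, ‖b₂‖=1.407363; λ = 2/(‖b₁‖+‖b₂‖) = 0.710549, sign → tz>0 ⇒ λ=+0.710549
r₁ = λ·B[:,0] = (+0.97188,+0.23300,-0.03413); r₂ = λ·B[:,1] = (-0.23527,+0.96698,-0.09794)
r₃ = r₁×r₂ = (+0.01018,+0.10322,+0.99461); SVD([r₁ r₂ r₃]) → R = UVᵀ:
  R  [+0.97188 -0.23527 +0.01018]
  R  [+0.23300 +0.96698 +0.10322]
  R  [-0.03413 -0.09794 +0.99461]
t = (-0.25536, +0.07115, +0.71055) m
tr R = 2.933467; θ = arccos((tr R − 1)/2) = 0.258661 rad = 14.820°
axis k = ((R−Rᵀ)₃₂, (R−Rᵀ)₁₃, (R−Rᵀ)₂₁) / (2 sinθ) = (-0.393215, +0.086622, +0.915357)
rvec = θ·k = (-0.101709, +0.022406, +0.236767)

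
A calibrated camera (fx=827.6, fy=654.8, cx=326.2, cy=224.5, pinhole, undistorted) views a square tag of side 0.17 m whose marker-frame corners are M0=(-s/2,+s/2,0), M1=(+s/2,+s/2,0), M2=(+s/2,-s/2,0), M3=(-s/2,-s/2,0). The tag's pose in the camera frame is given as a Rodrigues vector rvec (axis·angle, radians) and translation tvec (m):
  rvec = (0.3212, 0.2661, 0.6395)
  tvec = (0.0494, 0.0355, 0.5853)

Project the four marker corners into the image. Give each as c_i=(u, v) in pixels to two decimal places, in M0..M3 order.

c0=(244.70, 273.51) c1=(420.92, 389.58) c2=(571.87, 253.42) c3=(369.47, 130.24)

Intrinsics K: fx=827.6, fy=654.8, cx=326.2, cy=224.5
Marker side s = 0.17 m; corners in marker frame (Z=0):
  M0 = (-0.0850, +0.0850, 0)
  M1 = (+0.0850, +0.0850, 0)
  M2 = (+0.0850, -0.0850, 0)
  M3 = (-0.0850, -0.0850, 0)
rvec = (0.3212, 0.2661, 0.6395), |rvec| = θ = 0.76350 rad = 43.746°
Rodrigues: sinθ=0.69146, 1−cosθ=0.27758; R = I + sinθ·[k]× + (1−cosθ)·[k]×²:
    [+0.77154 -0.53845 +0.33880]
    [+0.61985 +0.75614 -0.20986]
    [-0.14318 +0.37192 +0.91716]
t = (0.0494, 0.0355, 0.5853) m
M0: Pc = R·M0+t = (-0.06195, +0.04708, +0.62908); u = 827.6·(-0.06195)/0.62908 + 326.2 = 244.7009, v = 654.8·(+0.04708)/0.62908 + 224.5 = 273.5086
M1: Pc = R·M1+t = (+0.06921, +0.15246, +0.60474); u = 827.6·(+0.06921)/0.60474 + 326.2 = 420.9185, v = 654.8·(+0.15246)/0.60474 + 224.5 = 389.5787
M2: Pc = R·M2+t = (+0.16075, +0.02392, +0.54152); u = 827.6·(+0.16075)/0.54152 + 326.2 = 571.8743, v = 654.8·(+0.02392)/0.54152 + 224.5 = 253.4193
M3: Pc = R·M3+t = (+0.02959, -0.08146, +0.56586); u = 827.6·(+0.02959)/0.56586 + 326.2 = 369.4734, v = 654.8·(-0.08146)/0.56586 + 224.5 = 130.2369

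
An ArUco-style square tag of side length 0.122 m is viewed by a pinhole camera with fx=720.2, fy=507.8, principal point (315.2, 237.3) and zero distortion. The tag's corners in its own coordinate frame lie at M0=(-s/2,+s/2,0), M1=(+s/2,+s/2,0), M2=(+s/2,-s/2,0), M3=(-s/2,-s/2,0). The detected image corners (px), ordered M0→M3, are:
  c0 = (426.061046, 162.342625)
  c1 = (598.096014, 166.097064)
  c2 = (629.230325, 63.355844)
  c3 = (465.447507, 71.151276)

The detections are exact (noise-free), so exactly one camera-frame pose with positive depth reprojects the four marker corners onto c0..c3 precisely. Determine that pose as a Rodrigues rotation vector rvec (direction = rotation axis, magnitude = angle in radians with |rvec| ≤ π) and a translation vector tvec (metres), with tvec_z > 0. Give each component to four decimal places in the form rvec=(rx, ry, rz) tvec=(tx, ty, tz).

rvec=(-0.4083, 0.5160, 0.2242) tvec=(0.1532, -0.1275, 0.5252)

Intrinsics K: fx=720.2, fy=507.8, cx=315.2, cy=237.3
Marker side s = 0.122 m; corners in marker frame (Z=0):
  M0 = (-0.0610, +0.0610, 0)
  M1 = (+0.0610, +0.0610, 0)
  M2 = (+0.0610, -0.0610, 0)
  M3 = (-0.0610, -0.0610, 0)
Detected image corners:
  c0 = (426.061046, 162.342625) px
  c1 = (598.096014, 166.097064) px
  c2 = (629.230325, 63.355844) px
  c3 = (465.447507, 71.151276) px
Planar DLT: solve 8×8 A·h = b for H (H[2,2]=1):
  H  [+851.13354 -614.46781 +525.30017]
  H  [-132.79394 +721.28799 +113.99200]
  H  [-0.98905 -0.61054 +1.00000]
B = K⁻¹H; ‖b₁‖=1.904113, ‖b₂‖=1.904113; λ = 2/(‖b₁‖+‖b₂‖) = 0.525179, sign → tz>0 ⇒ λ=+0.525179
r₁ = λ·B[:,0] = (+0.84799,+0.10540,-0.51943); r₂ = λ·B[:,1] = (-0.30775,+0.89581,-0.32064)
r₃ = r₁×r₂ = (+0.43152,+0.43175,+0.79207); SVD([r₁ r₂ r₃]) → R = UVᵀ:
  R  [+0.84799 -0.30775 +0.43152]
  R  [+0.10540 +0.89581 +0.43175]
  R  [-0.51943 -0.32064 +0.79207]
t = (+0.15321, -0.12753, +0.52518) m
tr R = 2.535876; θ = arccos((tr R − 1)/2) = 0.695181 rad = 39.831°
axis k = ((R−Rᵀ)₃₂, (R−Rᵀ)₁₃, (R−Rᵀ)₂₁) / (2 sinθ) = (-0.587328, +0.742319, +0.322503)
rvec = θ·k = (-0.408299, +0.516046, +0.224198)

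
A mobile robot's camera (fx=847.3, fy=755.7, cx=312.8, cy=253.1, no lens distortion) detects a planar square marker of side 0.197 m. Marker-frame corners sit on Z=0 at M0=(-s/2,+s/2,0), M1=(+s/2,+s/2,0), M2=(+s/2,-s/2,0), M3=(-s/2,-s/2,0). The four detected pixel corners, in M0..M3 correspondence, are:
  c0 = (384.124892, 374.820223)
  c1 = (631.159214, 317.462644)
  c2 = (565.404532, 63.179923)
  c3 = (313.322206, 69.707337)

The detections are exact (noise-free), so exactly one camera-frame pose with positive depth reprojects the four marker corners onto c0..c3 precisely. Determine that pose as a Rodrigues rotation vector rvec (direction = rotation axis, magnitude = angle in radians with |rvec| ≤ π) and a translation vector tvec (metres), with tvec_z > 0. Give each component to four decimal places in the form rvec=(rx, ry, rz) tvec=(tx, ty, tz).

Intrinsics K: fx=847.3, fy=755.7, cx=312.8, cy=253.1
Marker side s = 0.197 m; corners in marker frame (Z=0):
  M0 = (-0.0985, +0.0985, 0)
  M1 = (+0.0985, +0.0985, 0)
  M2 = (+0.0985, -0.0985, 0)
  M3 = (-0.0985, -0.0985, 0)
Detected image corners:
  c0 = (384.124892, 374.820223) px
  c1 = (631.159214, 317.462644) px
  c2 = (565.404532, 63.179923) px
  c3 = (313.322206, 69.707337) px
Planar DLT: solve 8×8 A·h = b for H (H[2,2]=1):
  H  [+1695.93219 +276.70639 +484.14894]
  H  [+26.58469 +1378.32445 +202.86751]
  H  [+0.90592 -0.14518 +1.00000]
B = K⁻¹H; ‖b₁‖=1.916238, ‖b₂‖=1.916238; λ = 2/(‖b₁‖+‖b₂‖) = 0.521856, sign → tz>0 ⇒ λ=+0.521856
r₁ = λ·B[:,0] = (+0.87000,-0.13998,+0.47276); r₂ = λ·B[:,1] = (+0.19839,+0.97719,-0.07576)
r₃ = r₁×r₂ = (-0.45137,+0.15971,+0.87793); SVD([r₁ r₂ r₃]) → R = UVᵀ:
  R  [+0.87000 +0.19839 -0.45137]
  R  [-0.13998 +0.97719 +0.15971]
  R  [+0.47276 -0.07576 +0.87793]
t = (+0.10553, -0.03469, +0.52186) m
tr R = 2.725121; θ = arccos((tr R − 1)/2) = 0.530488 rad = 30.395°
axis k = ((R−Rᵀ)₃₂, (R−Rᵀ)₁₃, (R−Rᵀ)₂₁) / (2 sinθ) = (-0.232698, -0.913255, -0.334391)
rvec = θ·k = (-0.123443, -0.484471, -0.177390)

rvec=(-0.1234, -0.4845, -0.1774) tvec=(0.1055, -0.0347, 0.5219)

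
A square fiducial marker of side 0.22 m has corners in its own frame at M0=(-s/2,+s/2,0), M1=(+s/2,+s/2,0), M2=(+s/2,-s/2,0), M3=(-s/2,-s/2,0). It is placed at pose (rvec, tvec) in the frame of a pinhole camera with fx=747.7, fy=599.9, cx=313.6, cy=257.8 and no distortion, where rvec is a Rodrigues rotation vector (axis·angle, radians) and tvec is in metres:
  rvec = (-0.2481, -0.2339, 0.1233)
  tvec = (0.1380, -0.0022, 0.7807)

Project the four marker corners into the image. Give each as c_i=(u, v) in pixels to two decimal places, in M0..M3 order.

c0=(335.85, 329.56) c1=(539.17, 350.61) c2=(542.01, 191.79) c3=(353.50, 162.75)

Intrinsics K: fx=747.7, fy=599.9, cx=313.6, cy=257.8
Marker side s = 0.22 m; corners in marker frame (Z=0):
  M0 = (-0.1100, +0.1100, 0)
  M1 = (+0.1100, +0.1100, 0)
  M2 = (+0.1100, -0.1100, 0)
  M3 = (-0.1100, -0.1100, 0)
rvec = (-0.2481, -0.2339, 0.1233), |rvec| = θ = 0.36258 rad = 20.774°
Rodrigues: sinθ=0.35469, 1−cosθ=0.06502; R = I + sinθ·[k]× + (1−cosθ)·[k]×²:
    [+0.96543 -0.09192 -0.24394]
    [+0.14931 +0.96204 +0.22844]
    [+0.21368 -0.25696 +0.94250]
t = (0.1380, -0.0022, 0.7807) m
M0: Pc = R·M0+t = (+0.02169, +0.08720, +0.72893); u = 747.7·(+0.02169)/0.72893 + 313.6 = 335.8509, v = 599.9·(+0.08720)/0.72893 + 257.8 = 329.5644
M1: Pc = R·M1+t = (+0.23409, +0.12005, +0.77594); u = 747.7·(+0.23409)/0.77594 + 313.6 = 539.1667, v = 599.9·(+0.12005)/0.77594 + 257.8 = 350.6133
M2: Pc = R·M2+t = (+0.25431, -0.09160, +0.83247); u = 747.7·(+0.25431)/0.83247 + 313.6 = 542.0115, v = 599.9·(-0.09160)/0.83247 + 257.8 = 191.7908
M3: Pc = R·M3+t = (+0.04191, -0.12445, +0.78546); u = 747.7·(+0.04191)/0.78546 + 313.6 = 353.4991, v = 599.9·(-0.12445)/0.78546 + 257.8 = 162.7514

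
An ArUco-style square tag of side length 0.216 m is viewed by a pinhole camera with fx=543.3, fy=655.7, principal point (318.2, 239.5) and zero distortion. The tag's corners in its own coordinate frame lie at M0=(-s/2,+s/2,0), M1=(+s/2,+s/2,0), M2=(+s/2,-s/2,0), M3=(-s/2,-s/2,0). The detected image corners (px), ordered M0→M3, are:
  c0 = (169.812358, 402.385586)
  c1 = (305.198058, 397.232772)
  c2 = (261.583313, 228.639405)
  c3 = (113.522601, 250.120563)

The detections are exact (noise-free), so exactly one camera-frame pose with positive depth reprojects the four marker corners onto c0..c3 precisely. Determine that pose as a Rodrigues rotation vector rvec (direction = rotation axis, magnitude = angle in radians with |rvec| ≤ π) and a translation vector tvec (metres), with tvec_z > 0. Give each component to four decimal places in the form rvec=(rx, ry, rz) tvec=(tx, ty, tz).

rvec=(0.4636, 0.2866, -0.1788) tvec=(-0.1451, 0.0955, 0.7339)

Intrinsics K: fx=543.3, fy=655.7, cx=318.2, cy=239.5
Marker side s = 0.216 m; corners in marker frame (Z=0):
  M0 = (-0.1080, +0.1080, 0)
  M1 = (+0.1080, +0.1080, 0)
  M2 = (+0.1080, -0.1080, 0)
  M3 = (-0.1080, -0.1080, 0)
Detected image corners:
  c0 = (169.812358, 402.385586) px
  c1 = (305.198058, 397.232772) px
  c2 = (261.583313, 228.639405) px
  c3 = (113.522601, 250.120563) px
Planar DLT: solve 8×8 A·h = b for H (H[2,2]=1):
  H  [+564.13987 +352.39534 +210.80141]
  H  [-194.99188 +921.13181 +324.78270]
  H  [-0.42441 +0.56364 +1.00000]
B = K⁻¹H; ‖b₁‖=1.362562, ‖b₂‖=1.362562; λ = 2/(‖b₁‖+‖b₂‖) = 0.733911, sign → tz>0 ⇒ λ=+0.733911
r₁ = λ·B[:,0] = (+0.94449,-0.10448,-0.31148); r₂ = λ·B[:,1] = (+0.23376,+0.87991,+0.41366)
r₃ = r₁×r₂ = (+0.23086,-0.46351,+0.85549); SVD([r₁ r₂ r₃]) → R = UVᵀ:
  R  [+0.94449 +0.23376 +0.23086]
  R  [-0.10448 +0.87991 -0.46351]
  R  [-0.31148 +0.41366 +0.85549]
t = (-0.14508, +0.09546, +0.73391) m
tr R = 2.679891; θ = arccos((tr R − 1)/2) = 0.573614 rad = 32.866°
axis k = ((R−Rᵀ)₃₂, (R−Rᵀ)₁₃, (R−Rᵀ)₂₁) / (2 sinθ) = (+0.808200, +0.499693, -0.311639)
rvec = θ·k = (+0.463595, +0.286631, -0.178761)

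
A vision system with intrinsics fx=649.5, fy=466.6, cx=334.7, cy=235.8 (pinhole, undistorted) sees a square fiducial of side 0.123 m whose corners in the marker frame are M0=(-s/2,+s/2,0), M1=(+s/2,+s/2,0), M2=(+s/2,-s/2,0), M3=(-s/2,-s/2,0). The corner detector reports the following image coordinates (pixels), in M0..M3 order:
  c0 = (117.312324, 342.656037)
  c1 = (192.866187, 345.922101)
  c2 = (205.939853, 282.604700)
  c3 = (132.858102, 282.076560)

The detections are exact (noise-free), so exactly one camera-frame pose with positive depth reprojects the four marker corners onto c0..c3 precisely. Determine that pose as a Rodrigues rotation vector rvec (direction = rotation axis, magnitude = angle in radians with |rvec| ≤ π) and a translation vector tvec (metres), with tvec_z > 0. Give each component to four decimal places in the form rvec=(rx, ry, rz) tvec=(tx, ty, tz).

Intrinsics K: fx=649.5, fy=466.6, cx=334.7, cy=235.8
Marker side s = 0.123 m; corners in marker frame (Z=0):
  M0 = (-0.0615, +0.0615, 0)
  M1 = (+0.0615, +0.0615, 0)
  M2 = (+0.0615, -0.0615, 0)
  M3 = (-0.0615, -0.0615, 0)
Detected image corners:
  c0 = (117.312324, 342.656037) px
  c1 = (192.866187, 345.922101) px
  c2 = (205.939853, 282.604700) px
  c3 = (132.858102, 282.076560) px
Planar DLT: solve 8×8 A·h = b for H (H[2,2]=1):
  H  [+547.38054 -171.33427 +161.59516]
  H  [-94.14939 +397.62073 +312.65132]
  H  [-0.34898 -0.33764 +1.00000]
B = K⁻¹H; ‖b₁‖=1.080818, ‖b₂‖=1.080818; λ = 2/(‖b₁‖+‖b₂‖) = 0.925225, sign → tz>0 ⇒ λ=+0.925225
r₁ = λ·B[:,0] = (+0.94614,-0.02352,-0.32289); r₂ = λ·B[:,1] = (-0.08309,+0.94631,-0.31239)
r₃ = r₁×r₂ = (+0.31290,+0.32239,+0.89340); SVD([r₁ r₂ r₃]) → R = UVᵀ:
  R  [+0.94614 -0.08309 +0.31290]
  R  [-0.02352 +0.94631 +0.32239]
  R  [-0.32289 -0.31239 +0.89340]
t = (-0.24659, +0.15239, +0.92522) m
tr R = 2.785854; θ = arccos((tr R − 1)/2) = 0.466991 rad = 26.757°
axis k = ((R−Rᵀ)₃₂, (R−Rᵀ)₁₃, (R−Rᵀ)₂₁) / (2 sinθ) = (-0.704998, +0.706116, +0.066163)
rvec = θ·k = (-0.329228, +0.329750, +0.030898)

rvec=(-0.3292, 0.3297, 0.0309) tvec=(-0.2466, 0.1524, 0.9252)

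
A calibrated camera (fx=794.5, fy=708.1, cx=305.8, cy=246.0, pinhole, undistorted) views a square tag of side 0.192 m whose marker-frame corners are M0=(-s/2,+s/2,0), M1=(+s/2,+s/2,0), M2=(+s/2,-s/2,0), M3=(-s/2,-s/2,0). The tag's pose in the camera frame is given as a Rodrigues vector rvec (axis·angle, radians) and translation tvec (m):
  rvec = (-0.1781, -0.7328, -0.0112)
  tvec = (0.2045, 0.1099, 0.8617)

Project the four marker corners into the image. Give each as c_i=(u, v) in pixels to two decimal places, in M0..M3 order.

Intrinsics K: fx=794.5, fy=708.1, cx=305.8, cy=246.0
Marker side s = 0.192 m; corners in marker frame (Z=0):
  M0 = (-0.0960, +0.0960, 0)
  M1 = (+0.0960, +0.0960, 0)
  M2 = (+0.0960, -0.0960, 0)
  M3 = (-0.0960, -0.0960, 0)
rvec = (-0.1781, -0.7328, -0.0112), |rvec| = θ = 0.75422 rad = 43.213°
Rodrigues: sinθ=0.68472, 1−cosθ=0.27119; R = I + sinθ·[k]× + (1−cosθ)·[k]×²:
    [+0.74393 +0.07239 -0.66432]
    [+0.05205 +0.98482 +0.16560]
    [+0.66623 -0.15778 +0.72887]
t = (0.2045, 0.1099, 0.8617) m
M0: Pc = R·M0+t = (+0.14003, +0.19945, +0.78260); u = 794.5·(+0.14003)/0.78260 + 305.8 = 447.9620, v = 708.1·(+0.19945)/0.78260 + 246.0 = 426.4601
M1: Pc = R·M1+t = (+0.28287, +0.20944, +0.91051); u = 794.5·(+0.28287)/0.91051 + 305.8 = 552.6257, v = 708.1·(+0.20944)/0.91051 + 246.0 = 408.8801
M2: Pc = R·M2+t = (+0.26897, +0.02035, +0.94080); u = 794.5·(+0.26897)/0.94080 + 305.8 = 532.9409, v = 708.1·(+0.02035)/0.94080 + 246.0 = 261.3199
M3: Pc = R·M3+t = (+0.12613, +0.01036, +0.81289); u = 794.5·(+0.12613)/0.81289 + 305.8 = 429.0800, v = 708.1·(+0.01036)/0.81289 + 246.0 = 255.0249

c0=(447.96, 426.46) c1=(552.63, 408.88) c2=(532.94, 261.32) c3=(429.08, 255.02)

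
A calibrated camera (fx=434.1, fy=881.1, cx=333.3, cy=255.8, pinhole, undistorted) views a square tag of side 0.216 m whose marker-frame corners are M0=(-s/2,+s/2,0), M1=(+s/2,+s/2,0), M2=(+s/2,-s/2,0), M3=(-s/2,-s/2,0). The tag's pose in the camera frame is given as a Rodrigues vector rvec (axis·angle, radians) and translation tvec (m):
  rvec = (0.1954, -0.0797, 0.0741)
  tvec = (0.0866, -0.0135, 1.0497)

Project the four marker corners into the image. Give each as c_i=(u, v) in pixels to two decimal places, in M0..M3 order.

Intrinsics K: fx=434.1, fy=881.1, cx=333.3, cy=255.8
Marker side s = 0.216 m; corners in marker frame (Z=0):
  M0 = (-0.1080, +0.1080, 0)
  M1 = (+0.1080, +0.1080, 0)
  M2 = (+0.1080, -0.1080, 0)
  M3 = (-0.1080, -0.1080, 0)
rvec = (0.1954, -0.0797, 0.0741), |rvec| = θ = 0.22366 rad = 12.815°
Rodrigues: sinθ=0.22180, 1−cosθ=0.02491; R = I + sinθ·[k]× + (1−cosθ)·[k]×²:
    [+0.99410 -0.08124 -0.07183]
    [+0.06573 +0.97825 -0.19672]
    [+0.08625 +0.19083 +0.97783]
t = (0.0866, -0.0135, 1.0497) m
M0: Pc = R·M0+t = (-0.02954, +0.08505, +1.06100); u = 434.1·(-0.02954)/1.06100 + 333.3 = 321.2152, v = 881.1·(+0.08505)/1.06100 + 255.8 = 326.4318
M1: Pc = R·M1+t = (+0.18519, +0.09925, +1.07962); u = 434.1·(+0.18519)/1.07962 + 333.3 = 407.7617, v = 881.1·(+0.09925)/1.07962 + 255.8 = 336.7999
M2: Pc = R·M2+t = (+0.20274, -0.11205, +1.03840); u = 434.1·(+0.20274)/1.03840 + 333.3 = 418.0532, v = 881.1·(-0.11205)/1.03840 + 255.8 = 160.7218
M3: Pc = R·M3+t = (-0.01199, -0.12625, +1.01978); u = 434.1·(-0.01199)/1.01978 + 333.3 = 328.1963, v = 881.1·(-0.12625)/1.01978 + 255.8 = 146.7180

c0=(321.22, 326.43) c1=(407.76, 336.80) c2=(418.05, 160.72) c3=(328.20, 146.72)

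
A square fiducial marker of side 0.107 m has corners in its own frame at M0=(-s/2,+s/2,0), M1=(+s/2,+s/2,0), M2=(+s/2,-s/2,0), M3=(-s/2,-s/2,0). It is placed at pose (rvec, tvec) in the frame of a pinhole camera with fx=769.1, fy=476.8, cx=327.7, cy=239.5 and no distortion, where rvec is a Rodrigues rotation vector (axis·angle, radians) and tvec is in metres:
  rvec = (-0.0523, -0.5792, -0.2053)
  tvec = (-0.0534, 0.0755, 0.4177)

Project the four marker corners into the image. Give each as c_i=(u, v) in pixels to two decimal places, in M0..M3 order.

c0=(157.53, 407.93) c1=(330.11, 365.57) c2=(291.93, 254.07) c3=(113.17, 279.67)

Intrinsics K: fx=769.1, fy=476.8, cx=327.7, cy=239.5
Marker side s = 0.107 m; corners in marker frame (Z=0):
  M0 = (-0.0535, +0.0535, 0)
  M1 = (+0.0535, +0.0535, 0)
  M2 = (+0.0535, -0.0535, 0)
  M3 = (-0.0535, -0.0535, 0)
rvec = (-0.0523, -0.5792, -0.2053), |rvec| = θ = 0.61673 rad = 35.336°
Rodrigues: sinθ=0.57837, 1−cosθ=0.18423; R = I + sinθ·[k]× + (1−cosθ)·[k]×²:
    [+0.81710 +0.20720 -0.53797]
    [-0.17786 +0.97826 +0.10664]
    [+0.54838 +0.00855 +0.83619]
t = (-0.0534, 0.0755, 0.4177) m
M0: Pc = R·M0+t = (-0.08603, +0.13735, +0.38882); u = 769.1·(-0.08603)/0.38882 + 327.7 = 157.5303, v = 476.8·(+0.13735)/0.38882 + 239.5 = 407.9321
M1: Pc = R·M1+t = (+0.00140, +0.11832, +0.44750); u = 769.1·(+0.00140)/0.44750 + 327.7 = 330.1064, v = 476.8·(+0.11832)/0.44750 + 239.5 = 365.5699
M2: Pc = R·M2+t = (-0.02077, +0.01365, +0.44658); u = 769.1·(-0.02077)/0.44658 + 327.7 = 291.9290, v = 476.8·(+0.01365)/0.44658 + 239.5 = 254.0711
M3: Pc = R·M3+t = (-0.10820, +0.03268, +0.38790); u = 769.1·(-0.10820)/0.38790 + 327.7 = 113.1712, v = 476.8·(+0.03268)/0.38790 + 239.5 = 279.6674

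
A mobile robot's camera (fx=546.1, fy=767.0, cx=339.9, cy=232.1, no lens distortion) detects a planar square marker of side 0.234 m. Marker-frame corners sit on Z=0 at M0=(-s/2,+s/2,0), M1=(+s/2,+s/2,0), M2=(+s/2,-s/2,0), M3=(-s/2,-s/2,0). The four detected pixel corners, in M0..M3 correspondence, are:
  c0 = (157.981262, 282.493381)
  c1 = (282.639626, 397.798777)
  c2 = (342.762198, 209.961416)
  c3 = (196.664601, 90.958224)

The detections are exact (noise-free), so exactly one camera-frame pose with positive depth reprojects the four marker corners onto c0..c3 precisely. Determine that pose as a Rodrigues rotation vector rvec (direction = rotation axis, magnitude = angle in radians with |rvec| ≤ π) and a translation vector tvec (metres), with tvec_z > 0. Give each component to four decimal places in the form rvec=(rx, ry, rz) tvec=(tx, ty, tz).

rvec=(0.4001, 0.3252, 0.4704) tvec=(-0.1384, 0.0177, 0.7656)

Intrinsics K: fx=546.1, fy=767.0, cx=339.9, cy=232.1
Marker side s = 0.234 m; corners in marker frame (Z=0):
  M0 = (-0.1170, +0.1170, 0)
  M1 = (+0.1170, +0.1170, 0)
  M2 = (+0.1170, -0.1170, 0)
  M3 = (-0.1170, -0.1170, 0)
Detected image corners:
  c0 = (157.981262, 282.493381) px
  c1 = (282.639626, 397.798777) px
  c2 = (342.762198, 209.961416) px
  c3 = (196.664601, 90.958224) px
Planar DLT: solve 8×8 A·h = b for H (H[2,2]=1):
  H  [+508.52646 -68.26190 +241.18100]
  H  [+433.12765 +952.44343 +249.83503]
  H  [-0.27312 +0.57711 +1.00000]
B = K⁻¹H; ‖b₁‖=1.306250, ‖b₂‖=1.306250; λ = 2/(‖b₁‖+‖b₂‖) = 0.765550, sign → tz>0 ⇒ λ=+0.765550
r₁ = λ·B[:,0] = (+0.84302,+0.49558,-0.20909); r₂ = λ·B[:,1] = (-0.37068,+0.81695,+0.44180)
r₃ = r₁×r₂ = (+0.38977,-0.29494,+0.87240); SVD([r₁ r₂ r₃]) → R = UVᵀ:
  R  [+0.84302 -0.37068 +0.38977]
  R  [+0.49558 +0.81695 -0.29494]
  R  [-0.20909 +0.44180 +0.87240]
t = (-0.13839, +0.01770, +0.76555) m
tr R = 2.532374; θ = arccos((tr R − 1)/2) = 0.697910 rad = 39.987°
axis k = ((R−Rᵀ)₃₂, (R−Rᵀ)₁₃, (R−Rᵀ)₂₁) / (2 sinθ) = (+0.573239, +0.465951, +0.674008)
rvec = θ·k = (+0.400070, +0.325192, +0.470397)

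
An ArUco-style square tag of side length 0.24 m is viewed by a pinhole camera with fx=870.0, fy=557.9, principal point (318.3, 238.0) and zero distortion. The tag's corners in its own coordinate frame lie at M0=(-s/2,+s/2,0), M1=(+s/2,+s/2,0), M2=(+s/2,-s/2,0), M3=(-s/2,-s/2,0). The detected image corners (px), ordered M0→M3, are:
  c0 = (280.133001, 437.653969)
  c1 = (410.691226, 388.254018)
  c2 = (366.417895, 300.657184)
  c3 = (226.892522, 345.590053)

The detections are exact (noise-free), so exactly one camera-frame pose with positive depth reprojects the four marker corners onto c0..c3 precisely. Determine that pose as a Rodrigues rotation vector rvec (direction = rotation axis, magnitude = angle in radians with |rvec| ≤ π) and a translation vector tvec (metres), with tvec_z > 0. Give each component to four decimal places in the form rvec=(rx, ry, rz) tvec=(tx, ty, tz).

Intrinsics K: fx=870.0, fy=557.9, cx=318.3, cy=238.0
Marker side s = 0.24 m; corners in marker frame (Z=0):
  M0 = (-0.1200, +0.1200, 0)
  M1 = (+0.1200, +0.1200, 0)
  M2 = (+0.1200, -0.1200, 0)
  M3 = (-0.1200, -0.1200, 0)
Detected image corners:
  c0 = (280.133001, 437.653969) px
  c1 = (410.691226, 388.254018) px
  c2 = (366.417895, 300.657184) px
  c3 = (226.892522, 345.590053) px
Planar DLT: solve 8×8 A·h = b for H (H[2,2]=1):
  H  [+657.41658 +256.96838 +323.93089]
  H  [-87.66567 +436.41788 +368.11492]
  H  [+0.29630 +0.16970 +1.00000]
B = K⁻¹H; ‖b₁‖=0.766234, ‖b₂‖=0.766234; λ = 2/(‖b₁‖+‖b₂‖) = 1.305084, sign → tz>0 ⇒ λ=+1.305084
r₁ = λ·B[:,0] = (+0.84471,-0.37004,+0.38670); r₂ = λ·B[:,1] = (+0.30445,+0.92642,+0.22147)
r₃ = r₁×r₂ = (-0.44020,-0.06935,+0.89522); SVD([r₁ r₂ r₃]) → R = UVᵀ:
  R  [+0.84471 +0.30445 -0.44020]
  R  [-0.37004 +0.92642 -0.06935]
  R  [+0.38670 +0.22147 +0.89522]
t = (+0.00845, +0.30438, +1.30508) m
tr R = 2.666352; θ = arccos((tr R − 1)/2) = 0.585971 rad = 33.574°
axis k = ((R−Rᵀ)₃₂, (R−Rᵀ)₁₃, (R−Rᵀ)₂₁) / (2 sinθ) = (+0.262942, -0.747637, -0.609837)
rvec = θ·k = (+0.154076, -0.438093, -0.357346)

rvec=(0.1541, -0.4381, -0.3573) tvec=(0.0084, 0.3044, 1.3051)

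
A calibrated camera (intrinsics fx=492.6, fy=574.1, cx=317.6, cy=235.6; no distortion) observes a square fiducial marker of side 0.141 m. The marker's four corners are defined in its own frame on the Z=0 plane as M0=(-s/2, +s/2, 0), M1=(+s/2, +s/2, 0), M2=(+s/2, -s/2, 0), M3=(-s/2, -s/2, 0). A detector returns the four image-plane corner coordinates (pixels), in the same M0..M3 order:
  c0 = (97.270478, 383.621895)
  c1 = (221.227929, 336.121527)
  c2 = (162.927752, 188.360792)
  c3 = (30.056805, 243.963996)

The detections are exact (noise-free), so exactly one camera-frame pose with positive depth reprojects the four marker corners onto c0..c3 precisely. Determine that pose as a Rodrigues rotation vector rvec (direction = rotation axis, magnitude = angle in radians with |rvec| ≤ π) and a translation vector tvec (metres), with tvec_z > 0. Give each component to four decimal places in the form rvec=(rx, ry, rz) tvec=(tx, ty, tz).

Intrinsics K: fx=492.6, fy=574.1, cx=317.6, cy=235.6
Marker side s = 0.141 m; corners in marker frame (Z=0):
  M0 = (-0.0705, +0.0705, 0)
  M1 = (+0.0705, +0.0705, 0)
  M2 = (+0.0705, -0.0705, 0)
  M3 = (-0.0705, -0.0705, 0)
Detected image corners:
  c0 = (97.270478, 383.621895) px
  c1 = (221.227929, 336.121527) px
  c2 = (162.927752, 188.360792) px
  c3 = (30.056805, 243.963996) px
Planar DLT: solve 8×8 A·h = b for H (H[2,2]=1):
  H  [+885.14178 +520.32900 +128.30518]
  H  [-419.14869 +1187.35772 +291.32642]
  H  [-0.18998 +0.58513 +1.00000]
B = K⁻¹H; ‖b₁‖=2.036011, ‖b₂‖=2.036011; λ = 2/(‖b₁‖+‖b₂‖) = 0.491156, sign → tz>0 ⇒ λ=+0.491156
r₁ = λ·B[:,0] = (+0.94271,-0.32030,-0.09331); r₂ = λ·B[:,1] = (+0.33351,+0.89787,+0.28739)
r₃ = r₁×r₂ = (-0.00827,-0.30205,+0.95326); SVD([r₁ r₂ r₃]) → R = UVᵀ:
  R  [+0.94271 +0.33351 -0.00827]
  R  [-0.32030 +0.89787 -0.30205]
  R  [-0.09331 +0.28739 +0.95326]
t = (-0.18874, +0.04768, +0.49116) m
tr R = 2.793841; θ = arccos((tr R − 1)/2) = 0.458041 rad = 26.244°
axis k = ((R−Rᵀ)₃₂, (R−Rᵀ)₁₃, (R−Rᵀ)₂₁) / (2 sinθ) = (+0.666494, +0.096161, -0.739282)
rvec = θ·k = (+0.305282, +0.044046, -0.338622)

rvec=(0.3053, 0.0440, -0.3386) tvec=(-0.1887, 0.0477, 0.4912)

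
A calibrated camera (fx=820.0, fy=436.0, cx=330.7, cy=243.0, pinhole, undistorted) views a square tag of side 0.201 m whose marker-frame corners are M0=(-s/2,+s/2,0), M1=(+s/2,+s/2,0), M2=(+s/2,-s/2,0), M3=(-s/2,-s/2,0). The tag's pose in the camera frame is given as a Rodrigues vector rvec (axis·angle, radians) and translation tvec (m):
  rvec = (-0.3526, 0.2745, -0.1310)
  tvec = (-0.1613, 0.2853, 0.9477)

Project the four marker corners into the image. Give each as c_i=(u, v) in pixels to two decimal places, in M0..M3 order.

Intrinsics K: fx=820.0, fy=436.0, cx=330.7, cy=243.0
Marker side s = 0.201 m; corners in marker frame (Z=0):
  M0 = (-0.1005, +0.1005, 0)
  M1 = (+0.1005, +0.1005, 0)
  M2 = (+0.1005, -0.1005, 0)
  M3 = (-0.1005, -0.1005, 0)
rvec = (-0.3526, 0.2745, -0.1310), |rvec| = θ = 0.46566 rad = 26.680°
Rodrigues: sinθ=0.44901, 1−cosθ=0.10647; R = I + sinθ·[k]× + (1−cosθ)·[k]×²:
    [+0.95457 +0.07879 +0.28737]
    [-0.17384 +0.93053 +0.32234]
    [-0.24201 -0.35765 +0.90195]
t = (-0.1613, 0.2853, 0.9477) m
M0: Pc = R·M0+t = (-0.24932, +0.39629, +0.93608); u = 820.0·(-0.24932)/0.93608 + 330.7 = 112.3000, v = 436.0·(+0.39629)/0.93608 + 243.0 = 427.5809
M1: Pc = R·M1+t = (-0.05745, +0.36135, +0.88743); u = 820.0·(-0.05745)/0.88743 + 330.7 = 277.6184, v = 436.0·(+0.36135)/0.88743 + 243.0 = 420.5310
M2: Pc = R·M2+t = (-0.07328, +0.17431, +0.95932); u = 820.0·(-0.07328)/0.95932 + 330.7 = 268.0593, v = 436.0·(+0.17431)/0.95932 + 243.0 = 322.2222
M3: Pc = R·M3+t = (-0.26515, +0.20925, +1.00797); u = 820.0·(-0.26515)/1.00797 + 330.7 = 114.9926, v = 436.0·(+0.20925)/1.00797 + 243.0 = 333.5135

c0=(112.30, 427.58) c1=(277.62, 420.53) c2=(268.06, 322.22) c3=(114.99, 333.51)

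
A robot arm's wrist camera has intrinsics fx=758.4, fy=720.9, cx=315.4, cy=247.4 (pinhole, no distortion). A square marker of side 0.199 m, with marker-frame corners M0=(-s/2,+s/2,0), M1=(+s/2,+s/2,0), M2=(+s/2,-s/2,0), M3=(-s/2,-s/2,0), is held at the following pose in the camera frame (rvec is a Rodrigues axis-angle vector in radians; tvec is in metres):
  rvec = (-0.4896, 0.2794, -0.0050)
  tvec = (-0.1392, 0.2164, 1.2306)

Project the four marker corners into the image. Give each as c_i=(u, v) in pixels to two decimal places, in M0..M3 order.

Intrinsics K: fx=758.4, fy=720.9, cx=315.4, cy=247.4
Marker side s = 0.199 m; corners in marker frame (Z=0):
  M0 = (-0.0995, +0.0995, 0)
  M1 = (+0.0995, +0.0995, 0)
  M2 = (+0.0995, -0.0995, 0)
  M3 = (-0.0995, -0.0995, 0)
rvec = (-0.4896, 0.2794, -0.0050), |rvec| = θ = 0.56374 rad = 32.300°
Rodrigues: sinθ=0.53435, 1−cosθ=0.15473; R = I + sinθ·[k]× + (1−cosθ)·[k]×²:
    [+0.96198 -0.06187 +0.26603]
    [-0.07134 +0.88327 +0.46340]
    [-0.26364 -0.46476 +0.84528]
t = (-0.1392, 0.2164, 1.2306) m
M0: Pc = R·M0+t = (-0.24107, +0.31138, +1.21059); u = 758.4·(-0.24107)/1.21059 + 315.4 = 164.3749, v = 720.9·(+0.31138)/1.21059 + 247.4 = 432.8280
M1: Pc = R·M1+t = (-0.04964, +0.29719, +1.15812); u = 758.4·(-0.04964)/1.15812 + 315.4 = 282.8940, v = 720.9·(+0.29719)/1.15812 + 247.4 = 432.3906
M2: Pc = R·M2+t = (-0.03733, +0.12142, +1.25061); u = 758.4·(-0.03733)/1.25061 + 315.4 = 292.7637, v = 720.9·(+0.12142)/1.25061 + 247.4 = 317.3885
M3: Pc = R·M3+t = (-0.22876, +0.13561, +1.30308); u = 758.4·(-0.22876)/1.30308 + 315.4 = 182.2592, v = 720.9·(+0.13561)/1.30308 + 247.4 = 322.4251

c0=(164.37, 432.83) c1=(282.89, 432.39) c2=(292.76, 317.39) c3=(182.26, 322.43)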